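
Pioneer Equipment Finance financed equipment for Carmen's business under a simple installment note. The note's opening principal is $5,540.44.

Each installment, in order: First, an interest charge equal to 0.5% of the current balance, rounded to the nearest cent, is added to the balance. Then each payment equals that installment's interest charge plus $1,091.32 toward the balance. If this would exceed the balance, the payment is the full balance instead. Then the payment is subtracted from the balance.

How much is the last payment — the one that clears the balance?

Installment 1: $5,540.44 +$27.70 interest = $5,568.14; pay $1,119.02 → $4,449.12
Installment 2: $4,449.12 +$22.25 interest = $4,471.37; pay $1,113.57 → $3,357.80
Installment 3: $3,357.80 +$16.79 interest = $3,374.59; pay $1,108.11 → $2,266.48
Installment 4: $2,266.48 +$11.33 interest = $2,277.81; pay $1,102.65 → $1,175.16
Installment 5: $1,175.16 +$5.88 interest = $1,181.04; pay $1,097.20 → $83.84
Installment 6: $83.84 +$0.42 interest = $84.26; pay $84.26 → $0.00

$84.26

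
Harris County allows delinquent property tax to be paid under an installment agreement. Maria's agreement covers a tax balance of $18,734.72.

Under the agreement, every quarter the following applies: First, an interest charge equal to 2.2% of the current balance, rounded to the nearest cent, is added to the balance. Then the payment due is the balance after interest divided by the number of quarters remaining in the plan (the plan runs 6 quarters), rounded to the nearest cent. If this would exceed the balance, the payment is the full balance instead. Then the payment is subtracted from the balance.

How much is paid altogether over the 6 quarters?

Quarter 1: $18,734.72 +$412.16 interest = $19,146.88; pay $3,191.15 → $15,955.73
Quarter 2: $15,955.73 +$351.03 interest = $16,306.76; pay $3,261.35 → $13,045.41
Quarter 3: $13,045.41 +$287.00 interest = $13,332.41; pay $3,333.10 → $9,999.31
Quarter 4: $9,999.31 +$219.98 interest = $10,219.29; pay $3,406.43 → $6,812.86
Quarter 5: $6,812.86 +$149.88 interest = $6,962.74; pay $3,481.37 → $3,481.37
Quarter 6: $3,481.37 +$76.59 interest = $3,557.96; pay $3,557.96 → $0.00
Total paid: $20,231.36

$20,231.36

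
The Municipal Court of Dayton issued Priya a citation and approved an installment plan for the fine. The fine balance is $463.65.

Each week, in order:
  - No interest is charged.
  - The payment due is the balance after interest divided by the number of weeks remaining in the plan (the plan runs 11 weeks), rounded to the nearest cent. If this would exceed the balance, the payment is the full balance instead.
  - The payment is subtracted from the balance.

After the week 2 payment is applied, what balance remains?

$379.35

Week 1: opening $463.65; payment $42.15; balance $421.50
Week 2: opening $421.50; payment $42.15; balance $379.35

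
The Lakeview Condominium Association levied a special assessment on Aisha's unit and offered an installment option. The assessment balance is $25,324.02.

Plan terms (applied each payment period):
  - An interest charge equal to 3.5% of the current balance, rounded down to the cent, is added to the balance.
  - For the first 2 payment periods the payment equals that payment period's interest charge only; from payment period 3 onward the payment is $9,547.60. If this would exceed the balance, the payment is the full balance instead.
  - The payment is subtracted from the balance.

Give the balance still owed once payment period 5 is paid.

Payment period 1: opening $25,324.02; interest $886.34 → $26,210.36; payment $886.34; balance $25,324.02
Payment period 2: opening $25,324.02; interest $886.34 → $26,210.36; payment $886.34; balance $25,324.02
Payment period 3: opening $25,324.02; interest $886.34 → $26,210.36; payment $9,547.60; balance $16,662.76
Payment period 4: opening $16,662.76; interest $583.19 → $17,245.95; payment $9,547.60; balance $7,698.35
Payment period 5: opening $7,698.35; interest $269.44 → $7,967.79; payment $7,967.79; balance $0.00

$0.00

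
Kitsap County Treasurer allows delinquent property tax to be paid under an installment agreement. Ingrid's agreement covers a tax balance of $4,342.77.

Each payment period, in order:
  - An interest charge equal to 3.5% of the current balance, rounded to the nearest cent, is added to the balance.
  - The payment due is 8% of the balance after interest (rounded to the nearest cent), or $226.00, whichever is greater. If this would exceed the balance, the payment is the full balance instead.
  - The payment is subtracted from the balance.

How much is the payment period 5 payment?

Payment period 1: opening $4,342.77; interest $152.00 → $4,494.77; payment $359.58; balance $4,135.19
Payment period 2: opening $4,135.19; interest $144.73 → $4,279.92; payment $342.39; balance $3,937.53
Payment period 3: opening $3,937.53; interest $137.81 → $4,075.34; payment $326.03; balance $3,749.31
Payment period 4: opening $3,749.31; interest $131.23 → $3,880.54; payment $310.44; balance $3,570.10
Payment period 5: opening $3,570.10; interest $124.95 → $3,695.05; payment $295.60; balance $3,399.45

$295.60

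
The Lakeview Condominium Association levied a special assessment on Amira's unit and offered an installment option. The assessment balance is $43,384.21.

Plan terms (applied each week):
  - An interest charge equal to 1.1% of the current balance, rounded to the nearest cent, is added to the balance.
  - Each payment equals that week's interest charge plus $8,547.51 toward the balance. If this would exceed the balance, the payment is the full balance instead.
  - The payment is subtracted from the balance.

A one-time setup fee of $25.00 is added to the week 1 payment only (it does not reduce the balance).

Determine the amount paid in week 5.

Week 1: opening $43,384.21; interest $477.23 → $43,861.44; payment $9,024.74 (+ $25.00 fee); balance $34,836.70
Week 2: opening $34,836.70; interest $383.20 → $35,219.90; payment $8,930.71; balance $26,289.19
Week 3: opening $26,289.19; interest $289.18 → $26,578.37; payment $8,836.69; balance $17,741.68
Week 4: opening $17,741.68; interest $195.16 → $17,936.84; payment $8,742.67; balance $9,194.17
Week 5: opening $9,194.17; interest $101.14 → $9,295.31; payment $8,648.65; balance $646.66

$8,648.65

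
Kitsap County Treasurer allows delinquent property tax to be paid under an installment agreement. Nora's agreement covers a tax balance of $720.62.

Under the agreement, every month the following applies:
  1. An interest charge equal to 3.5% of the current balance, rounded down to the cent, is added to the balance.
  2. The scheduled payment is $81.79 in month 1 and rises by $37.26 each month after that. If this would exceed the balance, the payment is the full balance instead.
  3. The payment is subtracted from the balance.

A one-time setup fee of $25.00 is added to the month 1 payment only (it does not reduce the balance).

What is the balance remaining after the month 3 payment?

$431.81

Month 1: opening $720.62; interest $25.22 → $745.84; payment $81.79 (+ $25.00 fee); balance $664.05
Month 2: opening $664.05; interest $23.24 → $687.29; payment $119.05; balance $568.24
Month 3: opening $568.24; interest $19.88 → $588.12; payment $156.31; balance $431.81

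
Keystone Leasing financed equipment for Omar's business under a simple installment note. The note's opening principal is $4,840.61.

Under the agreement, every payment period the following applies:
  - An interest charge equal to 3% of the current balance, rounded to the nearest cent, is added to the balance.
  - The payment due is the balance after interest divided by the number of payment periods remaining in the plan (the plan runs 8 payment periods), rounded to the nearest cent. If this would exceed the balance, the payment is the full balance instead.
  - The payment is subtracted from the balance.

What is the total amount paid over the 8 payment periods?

# | Opening | Interest | Payment | End bal
1 | $4,840.61 | $145.22 | $623.23 | $4,362.60
2 | $4,362.60 | $130.88 | $641.93 | $3,851.55
3 | $3,851.55 | $115.55 | $661.18 | $3,305.92
4 | $3,305.92 | $99.18 | $681.02 | $2,724.08
5 | $2,724.08 | $81.72 | $701.45 | $2,104.35
6 | $2,104.35 | $63.13 | $722.49 | $1,444.99
7 | $1,444.99 | $43.35 | $744.17 | $744.17
8 | $744.17 | $22.33 | $766.50 | $0.00
Total paid: $5,541.97

$5,541.97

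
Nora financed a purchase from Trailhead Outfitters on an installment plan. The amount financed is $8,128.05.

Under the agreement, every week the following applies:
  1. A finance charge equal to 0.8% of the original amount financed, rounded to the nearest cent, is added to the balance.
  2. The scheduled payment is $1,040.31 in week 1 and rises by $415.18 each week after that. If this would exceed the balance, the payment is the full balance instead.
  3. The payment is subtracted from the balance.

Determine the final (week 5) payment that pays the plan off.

$1,800.83

Week 1: opening $8,128.05; interest $65.02 → $8,193.07; payment $1,040.31; balance $7,152.76
Week 2: opening $7,152.76; interest $65.02 → $7,217.78; payment $1,455.49; balance $5,762.29
Week 3: opening $5,762.29; interest $65.02 → $5,827.31; payment $1,870.67; balance $3,956.64
Week 4: opening $3,956.64; interest $65.02 → $4,021.66; payment $2,285.85; balance $1,735.81
Week 5: opening $1,735.81; interest $65.02 → $1,800.83; payment $1,800.83; balance $0.00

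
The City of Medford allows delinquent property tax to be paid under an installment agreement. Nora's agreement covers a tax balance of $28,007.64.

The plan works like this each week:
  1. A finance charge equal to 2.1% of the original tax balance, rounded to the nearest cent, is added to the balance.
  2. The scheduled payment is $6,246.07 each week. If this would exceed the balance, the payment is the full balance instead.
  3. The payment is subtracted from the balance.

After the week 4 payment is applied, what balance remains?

Week 1: opening $28,007.64; interest $588.16 → $28,595.80; payment $6,246.07; balance $22,349.73
Week 2: opening $22,349.73; interest $588.16 → $22,937.89; payment $6,246.07; balance $16,691.82
Week 3: opening $16,691.82; interest $588.16 → $17,279.98; payment $6,246.07; balance $11,033.91
Week 4: opening $11,033.91; interest $588.16 → $11,622.07; payment $6,246.07; balance $5,376.00

$5,376.00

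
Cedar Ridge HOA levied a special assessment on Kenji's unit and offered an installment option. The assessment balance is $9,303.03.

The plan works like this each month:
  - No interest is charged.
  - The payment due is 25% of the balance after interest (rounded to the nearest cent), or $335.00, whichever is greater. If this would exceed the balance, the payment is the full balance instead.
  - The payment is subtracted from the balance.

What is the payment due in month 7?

$413.94

# | Opening | Payment | End bal
1 | $9,303.03 | $2,325.76 | $6,977.27
2 | $6,977.27 | $1,744.32 | $5,232.95
3 | $5,232.95 | $1,308.24 | $3,924.71
4 | $3,924.71 | $981.18 | $2,943.53
5 | $2,943.53 | $735.88 | $2,207.65
6 | $2,207.65 | $551.91 | $1,655.74
7 | $1,655.74 | $413.94 | $1,241.80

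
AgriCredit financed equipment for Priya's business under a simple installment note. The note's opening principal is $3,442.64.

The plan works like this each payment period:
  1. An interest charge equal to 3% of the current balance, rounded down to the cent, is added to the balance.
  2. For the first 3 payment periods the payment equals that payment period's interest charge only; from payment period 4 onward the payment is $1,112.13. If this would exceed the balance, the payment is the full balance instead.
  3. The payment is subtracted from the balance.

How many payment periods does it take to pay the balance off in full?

7

Payment period 1: opening $3,442.64; interest $103.27 → $3,545.91; payment $103.27; balance $3,442.64
Payment period 2: opening $3,442.64; interest $103.27 → $3,545.91; payment $103.27; balance $3,442.64
Payment period 3: opening $3,442.64; interest $103.27 → $3,545.91; payment $103.27; balance $3,442.64
Payment period 4: opening $3,442.64; interest $103.27 → $3,545.91; payment $1,112.13; balance $2,433.78
Payment period 5: opening $2,433.78; interest $73.01 → $2,506.79; payment $1,112.13; balance $1,394.66
Payment period 6: opening $1,394.66; interest $41.83 → $1,436.49; payment $1,112.13; balance $324.36
Payment period 7: opening $324.36; interest $9.73 → $334.09; payment $334.09; balance $0.00
Balance reaches $0.00 in payment period 7.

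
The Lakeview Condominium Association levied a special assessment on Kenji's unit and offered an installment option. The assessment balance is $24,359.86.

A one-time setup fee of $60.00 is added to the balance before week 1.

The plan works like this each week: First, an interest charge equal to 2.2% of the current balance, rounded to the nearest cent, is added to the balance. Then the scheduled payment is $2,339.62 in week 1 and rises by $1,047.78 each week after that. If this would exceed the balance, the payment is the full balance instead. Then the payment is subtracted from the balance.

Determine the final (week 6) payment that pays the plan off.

$4,386.16

# | Opening | Interest | Payment | End bal
1 | $24,419.86 | $537.24 | $2,339.62 | $22,617.48
2 | $22,617.48 | $497.58 | $3,387.40 | $19,727.66
3 | $19,727.66 | $434.01 | $4,435.18 | $15,726.49
4 | $15,726.49 | $345.98 | $5,482.96 | $10,589.51
5 | $10,589.51 | $232.97 | $6,530.74 | $4,291.74
6 | $4,291.74 | $94.42 | $4,386.16 | $0.00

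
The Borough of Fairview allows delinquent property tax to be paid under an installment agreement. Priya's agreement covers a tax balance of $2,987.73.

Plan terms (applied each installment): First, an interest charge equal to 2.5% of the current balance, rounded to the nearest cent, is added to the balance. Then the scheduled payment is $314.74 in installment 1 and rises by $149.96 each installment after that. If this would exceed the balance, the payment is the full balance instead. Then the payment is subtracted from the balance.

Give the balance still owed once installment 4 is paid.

$1,076.08

# | Opening | Interest | Payment | End bal
1 | $2,987.73 | $74.69 | $314.74 | $2,747.68
2 | $2,747.68 | $68.69 | $464.70 | $2,351.67
3 | $2,351.67 | $58.79 | $614.66 | $1,795.80
4 | $1,795.80 | $44.90 | $764.62 | $1,076.08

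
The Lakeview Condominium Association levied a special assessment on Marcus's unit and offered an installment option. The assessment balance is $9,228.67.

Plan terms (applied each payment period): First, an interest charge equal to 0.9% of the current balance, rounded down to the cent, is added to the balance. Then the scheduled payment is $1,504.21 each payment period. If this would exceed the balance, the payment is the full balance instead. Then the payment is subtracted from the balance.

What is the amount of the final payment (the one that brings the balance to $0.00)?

$512.12

Payment period 1: opening $9,228.67; interest $83.05 → $9,311.72; payment $1,504.21; balance $7,807.51
Payment period 2: opening $7,807.51; interest $70.26 → $7,877.77; payment $1,504.21; balance $6,373.56
Payment period 3: opening $6,373.56; interest $57.36 → $6,430.92; payment $1,504.21; balance $4,926.71
Payment period 4: opening $4,926.71; interest $44.34 → $4,971.05; payment $1,504.21; balance $3,466.84
Payment period 5: opening $3,466.84; interest $31.20 → $3,498.04; payment $1,504.21; balance $1,993.83
Payment period 6: opening $1,993.83; interest $17.94 → $2,011.77; payment $1,504.21; balance $507.56
Payment period 7: opening $507.56; interest $4.56 → $512.12; payment $512.12; balance $0.00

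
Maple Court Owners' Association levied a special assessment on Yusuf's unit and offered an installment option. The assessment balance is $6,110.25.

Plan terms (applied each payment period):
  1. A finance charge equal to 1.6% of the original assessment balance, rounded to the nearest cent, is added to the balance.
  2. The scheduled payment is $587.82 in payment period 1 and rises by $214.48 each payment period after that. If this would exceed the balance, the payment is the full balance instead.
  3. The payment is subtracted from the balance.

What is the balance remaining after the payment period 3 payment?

Payment period 1: opening $6,110.25; interest $97.76 → $6,208.01; payment $587.82; balance $5,620.19
Payment period 2: opening $5,620.19; interest $97.76 → $5,717.95; payment $802.30; balance $4,915.65
Payment period 3: opening $4,915.65; interest $97.76 → $5,013.41; payment $1,016.78; balance $3,996.63

$3,996.63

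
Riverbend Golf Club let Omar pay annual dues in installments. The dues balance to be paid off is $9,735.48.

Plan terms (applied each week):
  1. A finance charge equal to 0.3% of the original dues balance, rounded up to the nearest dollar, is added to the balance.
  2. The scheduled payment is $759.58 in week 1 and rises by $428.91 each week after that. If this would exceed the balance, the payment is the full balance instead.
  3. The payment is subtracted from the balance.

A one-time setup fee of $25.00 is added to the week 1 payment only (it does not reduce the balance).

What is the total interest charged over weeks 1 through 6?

$180.00

# | Opening | Interest | Payment | Fee | End bal
1 | $9,735.48 | $30.00 | $759.58 | $25.00 | $9,005.90
2 | $9,005.90 | $30.00 | $1,188.49 | — | $7,847.41
3 | $7,847.41 | $30.00 | $1,617.40 | — | $6,260.01
4 | $6,260.01 | $30.00 | $2,046.31 | — | $4,243.70
5 | $4,243.70 | $30.00 | $2,475.22 | — | $1,798.48
6 | $1,798.48 | $30.00 | $1,828.48 | — | $0.00
Total interest: $30.00 + $30.00 + $30.00 + $30.00 + $30.00 + $30.00 = $180.00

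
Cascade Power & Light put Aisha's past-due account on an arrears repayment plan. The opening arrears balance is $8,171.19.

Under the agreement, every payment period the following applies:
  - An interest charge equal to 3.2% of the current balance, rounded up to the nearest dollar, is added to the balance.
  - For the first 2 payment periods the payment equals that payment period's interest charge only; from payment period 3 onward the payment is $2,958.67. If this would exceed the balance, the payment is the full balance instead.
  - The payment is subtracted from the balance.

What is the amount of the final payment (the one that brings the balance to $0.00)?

# | Opening | Interest | Payment | End bal
1 | $8,171.19 | $262.00 | $262.00 | $8,171.19
2 | $8,171.19 | $262.00 | $262.00 | $8,171.19
3 | $8,171.19 | $262.00 | $2,958.67 | $5,474.52
4 | $5,474.52 | $176.00 | $2,958.67 | $2,691.85
5 | $2,691.85 | $87.00 | $2,778.85 | $0.00

$2,778.85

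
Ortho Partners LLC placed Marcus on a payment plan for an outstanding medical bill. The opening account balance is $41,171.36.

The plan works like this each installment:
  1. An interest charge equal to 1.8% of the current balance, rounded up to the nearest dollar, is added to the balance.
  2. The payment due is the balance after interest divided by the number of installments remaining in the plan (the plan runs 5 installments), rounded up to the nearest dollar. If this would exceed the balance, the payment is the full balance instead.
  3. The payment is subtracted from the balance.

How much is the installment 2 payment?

$8,534.00

Installment 1: opening $41,171.36; interest $742.00 → $41,913.36; payment $8,383.00; balance $33,530.36
Installment 2: opening $33,530.36; interest $604.00 → $34,134.36; payment $8,534.00; balance $25,600.36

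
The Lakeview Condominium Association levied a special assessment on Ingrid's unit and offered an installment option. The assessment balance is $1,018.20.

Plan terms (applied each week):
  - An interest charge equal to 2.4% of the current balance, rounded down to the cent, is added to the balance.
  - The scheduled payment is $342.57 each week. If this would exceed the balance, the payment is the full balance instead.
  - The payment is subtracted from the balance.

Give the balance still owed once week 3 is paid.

# | Opening | Interest | Payment | End bal
1 | $1,018.20 | $24.43 | $342.57 | $700.06
2 | $700.06 | $16.80 | $342.57 | $374.29
3 | $374.29 | $8.98 | $342.57 | $40.70

$40.70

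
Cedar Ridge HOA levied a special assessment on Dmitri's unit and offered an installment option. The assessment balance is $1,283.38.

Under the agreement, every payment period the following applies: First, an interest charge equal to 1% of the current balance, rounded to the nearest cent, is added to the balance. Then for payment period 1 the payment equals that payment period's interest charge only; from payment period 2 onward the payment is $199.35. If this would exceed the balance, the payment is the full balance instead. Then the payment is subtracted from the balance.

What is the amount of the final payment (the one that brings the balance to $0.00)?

Payment period 1: $1,283.38 +$12.83 interest = $1,296.21; pay $12.83 → $1,283.38
Payment period 2: $1,283.38 +$12.83 interest = $1,296.21; pay $199.35 → $1,096.86
Payment period 3: $1,096.86 +$10.97 interest = $1,107.83; pay $199.35 → $908.48
Payment period 4: $908.48 +$9.08 interest = $917.56; pay $199.35 → $718.21
Payment period 5: $718.21 +$7.18 interest = $725.39; pay $199.35 → $526.04
Payment period 6: $526.04 +$5.26 interest = $531.30; pay $199.35 → $331.95
Payment period 7: $331.95 +$3.32 interest = $335.27; pay $199.35 → $135.92
Payment period 8: $135.92 +$1.36 interest = $137.28; pay $137.28 → $0.00

$137.28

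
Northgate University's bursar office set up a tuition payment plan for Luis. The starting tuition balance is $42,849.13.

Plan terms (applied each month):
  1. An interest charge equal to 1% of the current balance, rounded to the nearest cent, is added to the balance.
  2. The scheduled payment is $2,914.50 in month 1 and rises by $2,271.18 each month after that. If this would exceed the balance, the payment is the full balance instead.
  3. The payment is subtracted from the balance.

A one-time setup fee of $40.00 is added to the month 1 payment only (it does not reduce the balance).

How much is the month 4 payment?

$9,728.04

Month 1: opening $42,849.13; interest $428.49 → $43,277.62; payment $2,914.50 (+ $40.00 fee); balance $40,363.12
Month 2: opening $40,363.12; interest $403.63 → $40,766.75; payment $5,185.68; balance $35,581.07
Month 3: opening $35,581.07; interest $355.81 → $35,936.88; payment $7,456.86; balance $28,480.02
Month 4: opening $28,480.02; interest $284.80 → $28,764.82; payment $9,728.04; balance $19,036.78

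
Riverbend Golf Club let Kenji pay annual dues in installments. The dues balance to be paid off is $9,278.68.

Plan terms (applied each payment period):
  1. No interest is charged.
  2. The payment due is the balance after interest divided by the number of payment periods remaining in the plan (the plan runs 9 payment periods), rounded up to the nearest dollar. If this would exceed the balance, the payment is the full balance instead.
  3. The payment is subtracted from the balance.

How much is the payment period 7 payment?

$1,031.00

Payment period 1: $9,278.68 − $1,031.00 → $8,247.68
Payment period 2: $8,247.68 − $1,031.00 → $7,216.68
Payment period 3: $7,216.68 − $1,031.00 → $6,185.68
Payment period 4: $6,185.68 − $1,031.00 → $5,154.68
Payment period 5: $5,154.68 − $1,031.00 → $4,123.68
Payment period 6: $4,123.68 − $1,031.00 → $3,092.68
Payment period 7: $3,092.68 − $1,031.00 → $2,061.68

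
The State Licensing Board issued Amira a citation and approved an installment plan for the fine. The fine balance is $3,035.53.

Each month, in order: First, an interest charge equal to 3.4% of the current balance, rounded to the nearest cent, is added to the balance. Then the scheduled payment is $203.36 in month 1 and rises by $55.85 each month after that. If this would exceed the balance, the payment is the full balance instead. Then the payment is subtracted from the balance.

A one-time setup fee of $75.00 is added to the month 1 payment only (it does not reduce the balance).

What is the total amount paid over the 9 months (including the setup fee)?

$3,738.64

Month 1: opening $3,035.53; interest $103.21 → $3,138.74; payment $203.36 (+ $75.00 fee); balance $2,935.38
Month 2: opening $2,935.38; interest $99.80 → $3,035.18; payment $259.21; balance $2,775.97
Month 3: opening $2,775.97; interest $94.38 → $2,870.35; payment $315.06; balance $2,555.29
Month 4: opening $2,555.29; interest $86.88 → $2,642.17; payment $370.91; balance $2,271.26
Month 5: opening $2,271.26; interest $77.22 → $2,348.48; payment $426.76; balance $1,921.72
Month 6: opening $1,921.72; interest $65.34 → $1,987.06; payment $482.61; balance $1,504.45
Month 7: opening $1,504.45; interest $51.15 → $1,555.60; payment $538.46; balance $1,017.14
Month 8: opening $1,017.14; interest $34.58 → $1,051.72; payment $594.31; balance $457.41
Month 9: opening $457.41; interest $15.55 → $472.96; payment $472.96; balance $0.00
Total paid: $3,738.64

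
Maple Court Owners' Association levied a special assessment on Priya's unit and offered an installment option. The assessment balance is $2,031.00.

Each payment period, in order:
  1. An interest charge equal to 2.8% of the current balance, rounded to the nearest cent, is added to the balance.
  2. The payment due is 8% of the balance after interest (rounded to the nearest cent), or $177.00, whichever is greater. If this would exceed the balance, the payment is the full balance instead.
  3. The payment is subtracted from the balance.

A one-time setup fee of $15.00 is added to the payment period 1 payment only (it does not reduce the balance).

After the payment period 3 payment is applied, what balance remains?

$1,660.42

Payment period 1: opening $2,031.00; interest $56.87 → $2,087.87; payment $177.00 (+ $15.00 fee); balance $1,910.87
Payment period 2: opening $1,910.87; interest $53.50 → $1,964.37; payment $177.00; balance $1,787.37
Payment period 3: opening $1,787.37; interest $50.05 → $1,837.42; payment $177.00; balance $1,660.42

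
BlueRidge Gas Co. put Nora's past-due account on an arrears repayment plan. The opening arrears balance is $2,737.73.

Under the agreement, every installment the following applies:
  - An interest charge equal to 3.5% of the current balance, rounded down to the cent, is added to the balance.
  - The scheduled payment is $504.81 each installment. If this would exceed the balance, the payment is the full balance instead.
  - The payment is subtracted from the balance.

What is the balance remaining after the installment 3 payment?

$1,467.31

# | Opening | Interest | Payment | End bal
1 | $2,737.73 | $95.82 | $504.81 | $2,328.74
2 | $2,328.74 | $81.50 | $504.81 | $1,905.43
3 | $1,905.43 | $66.69 | $504.81 | $1,467.31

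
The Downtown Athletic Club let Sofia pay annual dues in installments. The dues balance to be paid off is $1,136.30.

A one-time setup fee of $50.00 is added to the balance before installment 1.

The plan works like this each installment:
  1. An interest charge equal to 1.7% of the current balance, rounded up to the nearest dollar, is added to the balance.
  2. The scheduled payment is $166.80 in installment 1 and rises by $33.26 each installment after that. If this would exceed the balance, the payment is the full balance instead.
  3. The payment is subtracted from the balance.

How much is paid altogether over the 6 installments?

$1,260.30

Installment 1: opening $1,186.30; interest $21.00 → $1,207.30; payment $166.80; balance $1,040.50
Installment 2: opening $1,040.50; interest $18.00 → $1,058.50; payment $200.06; balance $858.44
Installment 3: opening $858.44; interest $15.00 → $873.44; payment $233.32; balance $640.12
Installment 4: opening $640.12; interest $11.00 → $651.12; payment $266.58; balance $384.54
Installment 5: opening $384.54; interest $7.00 → $391.54; payment $299.84; balance $91.70
Installment 6: opening $91.70; interest $2.00 → $93.70; payment $93.70; balance $0.00
Total paid: $1,260.30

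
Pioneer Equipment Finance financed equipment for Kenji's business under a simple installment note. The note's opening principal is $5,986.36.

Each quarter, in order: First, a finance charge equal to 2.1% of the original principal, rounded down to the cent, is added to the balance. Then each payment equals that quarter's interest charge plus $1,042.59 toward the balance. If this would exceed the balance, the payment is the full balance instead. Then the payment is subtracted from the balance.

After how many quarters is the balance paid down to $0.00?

6

Quarter 1: opening $5,986.36; interest $125.71 → $6,112.07; payment $1,168.30; balance $4,943.77
Quarter 2: opening $4,943.77; interest $125.71 → $5,069.48; payment $1,168.30; balance $3,901.18
Quarter 3: opening $3,901.18; interest $125.71 → $4,026.89; payment $1,168.30; balance $2,858.59
Quarter 4: opening $2,858.59; interest $125.71 → $2,984.30; payment $1,168.30; balance $1,816.00
Quarter 5: opening $1,816.00; interest $125.71 → $1,941.71; payment $1,168.30; balance $773.41
Quarter 6: opening $773.41; interest $125.71 → $899.12; payment $899.12; balance $0.00
Balance reaches $0.00 in quarter 6.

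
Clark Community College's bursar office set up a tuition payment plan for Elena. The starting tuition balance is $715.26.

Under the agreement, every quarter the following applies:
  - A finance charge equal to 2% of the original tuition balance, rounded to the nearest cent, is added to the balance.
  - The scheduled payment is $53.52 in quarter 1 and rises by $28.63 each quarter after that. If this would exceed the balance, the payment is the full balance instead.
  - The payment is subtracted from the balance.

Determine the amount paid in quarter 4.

$139.41

# | Opening | Interest | Payment | End bal
1 | $715.26 | $14.31 | $53.52 | $676.05
2 | $676.05 | $14.31 | $82.15 | $608.21
3 | $608.21 | $14.31 | $110.78 | $511.74
4 | $511.74 | $14.31 | $139.41 | $386.64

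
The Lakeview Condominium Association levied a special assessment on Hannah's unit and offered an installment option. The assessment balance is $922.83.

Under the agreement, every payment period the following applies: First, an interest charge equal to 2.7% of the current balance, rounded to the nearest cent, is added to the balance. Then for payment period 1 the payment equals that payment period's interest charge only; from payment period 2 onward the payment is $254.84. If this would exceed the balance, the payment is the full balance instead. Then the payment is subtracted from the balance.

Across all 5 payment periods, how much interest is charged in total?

# | Opening | Interest | Payment | End bal
1 | $922.83 | $24.92 | $24.92 | $922.83
2 | $922.83 | $24.92 | $254.84 | $692.91
3 | $692.91 | $18.71 | $254.84 | $456.78
4 | $456.78 | $12.33 | $254.84 | $214.27
5 | $214.27 | $5.79 | $220.06 | $0.00
Total interest: $24.92 + $24.92 + $18.71 + $12.33 + $5.79 = $86.67

$86.67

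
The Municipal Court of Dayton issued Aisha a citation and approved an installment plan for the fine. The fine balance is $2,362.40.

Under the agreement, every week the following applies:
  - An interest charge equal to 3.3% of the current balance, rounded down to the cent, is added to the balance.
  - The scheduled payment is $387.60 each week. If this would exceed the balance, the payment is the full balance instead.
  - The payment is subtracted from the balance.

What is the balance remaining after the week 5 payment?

Week 1: $2,362.40 +$77.95 interest = $2,440.35; pay $387.60 → $2,052.75
Week 2: $2,052.75 +$67.74 interest = $2,120.49; pay $387.60 → $1,732.89
Week 3: $1,732.89 +$57.18 interest = $1,790.07; pay $387.60 → $1,402.47
Week 4: $1,402.47 +$46.28 interest = $1,448.75; pay $387.60 → $1,061.15
Week 5: $1,061.15 +$35.01 interest = $1,096.16; pay $387.60 → $708.56

$708.56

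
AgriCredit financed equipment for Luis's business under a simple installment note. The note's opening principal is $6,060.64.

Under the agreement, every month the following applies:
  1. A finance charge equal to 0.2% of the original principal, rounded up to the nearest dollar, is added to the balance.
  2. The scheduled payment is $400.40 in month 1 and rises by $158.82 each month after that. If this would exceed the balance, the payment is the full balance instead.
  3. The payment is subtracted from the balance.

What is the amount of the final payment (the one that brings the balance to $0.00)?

$26.62

Month 1: opening $6,060.64; interest $13.00 → $6,073.64; payment $400.40; balance $5,673.24
Month 2: opening $5,673.24; interest $13.00 → $5,686.24; payment $559.22; balance $5,127.02
Month 3: opening $5,127.02; interest $13.00 → $5,140.02; payment $718.04; balance $4,421.98
Month 4: opening $4,421.98; interest $13.00 → $4,434.98; payment $876.86; balance $3,558.12
Month 5: opening $3,558.12; interest $13.00 → $3,571.12; payment $1,035.68; balance $2,535.44
Month 6: opening $2,535.44; interest $13.00 → $2,548.44; payment $1,194.50; balance $1,353.94
Month 7: opening $1,353.94; interest $13.00 → $1,366.94; payment $1,353.32; balance $13.62
Month 8: opening $13.62; interest $13.00 → $26.62; payment $26.62; balance $0.00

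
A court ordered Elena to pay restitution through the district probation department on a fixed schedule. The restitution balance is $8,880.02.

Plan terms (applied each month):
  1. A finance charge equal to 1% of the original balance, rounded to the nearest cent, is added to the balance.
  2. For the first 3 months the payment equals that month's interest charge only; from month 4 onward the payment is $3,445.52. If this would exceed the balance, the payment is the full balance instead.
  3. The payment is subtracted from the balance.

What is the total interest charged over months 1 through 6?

Month 1: $8,880.02 +$88.80 interest = $8,968.82; pay $88.80 → $8,880.02
Month 2: $8,880.02 +$88.80 interest = $8,968.82; pay $88.80 → $8,880.02
Month 3: $8,880.02 +$88.80 interest = $8,968.82; pay $88.80 → $8,880.02
Month 4: $8,880.02 +$88.80 interest = $8,968.82; pay $3,445.52 → $5,523.30
Month 5: $5,523.30 +$88.80 interest = $5,612.10; pay $3,445.52 → $2,166.58
Month 6: $2,166.58 +$88.80 interest = $2,255.38; pay $2,255.38 → $0.00
Total interest: $88.80 + $88.80 + $88.80 + $88.80 + $88.80 + $88.80 = $532.80

$532.80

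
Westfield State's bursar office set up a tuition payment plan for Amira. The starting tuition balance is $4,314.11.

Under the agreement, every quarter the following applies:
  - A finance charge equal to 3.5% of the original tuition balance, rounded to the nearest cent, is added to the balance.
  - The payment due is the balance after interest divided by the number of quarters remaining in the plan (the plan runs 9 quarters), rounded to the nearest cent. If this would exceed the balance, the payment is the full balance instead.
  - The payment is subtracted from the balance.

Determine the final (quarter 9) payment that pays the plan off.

$906.49

Quarter 1: opening $4,314.11; interest $150.99 → $4,465.10; payment $496.12; balance $3,968.98
Quarter 2: opening $3,968.98; interest $150.99 → $4,119.97; payment $515.00; balance $3,604.97
Quarter 3: opening $3,604.97; interest $150.99 → $3,755.96; payment $536.57; balance $3,219.39
Quarter 4: opening $3,219.39; interest $150.99 → $3,370.38; payment $561.73; balance $2,808.65
Quarter 5: opening $2,808.65; interest $150.99 → $2,959.64; payment $591.93; balance $2,367.71
Quarter 6: opening $2,367.71; interest $150.99 → $2,518.70; payment $629.68; balance $1,889.02
Quarter 7: opening $1,889.02; interest $150.99 → $2,040.01; payment $680.00; balance $1,360.01
Quarter 8: opening $1,360.01; interest $150.99 → $1,511.00; payment $755.50; balance $755.50
Quarter 9: opening $755.50; interest $150.99 → $906.49; payment $906.49; balance $0.00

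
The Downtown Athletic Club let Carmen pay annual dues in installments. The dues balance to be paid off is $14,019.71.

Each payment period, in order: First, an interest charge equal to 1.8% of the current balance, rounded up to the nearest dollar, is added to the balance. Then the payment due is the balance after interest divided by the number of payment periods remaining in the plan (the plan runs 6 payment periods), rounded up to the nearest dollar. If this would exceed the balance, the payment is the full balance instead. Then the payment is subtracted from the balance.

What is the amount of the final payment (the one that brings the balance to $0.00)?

Payment period 1: $14,019.71 +$253.00 interest = $14,272.71; pay $2,379.00 → $11,893.71
Payment period 2: $11,893.71 +$215.00 interest = $12,108.71; pay $2,422.00 → $9,686.71
Payment period 3: $9,686.71 +$175.00 interest = $9,861.71; pay $2,466.00 → $7,395.71
Payment period 4: $7,395.71 +$134.00 interest = $7,529.71; pay $2,510.00 → $5,019.71
Payment period 5: $5,019.71 +$91.00 interest = $5,110.71; pay $2,556.00 → $2,554.71
Payment period 6: $2,554.71 +$46.00 interest = $2,600.71; pay $2,600.71 → $0.00

$2,600.71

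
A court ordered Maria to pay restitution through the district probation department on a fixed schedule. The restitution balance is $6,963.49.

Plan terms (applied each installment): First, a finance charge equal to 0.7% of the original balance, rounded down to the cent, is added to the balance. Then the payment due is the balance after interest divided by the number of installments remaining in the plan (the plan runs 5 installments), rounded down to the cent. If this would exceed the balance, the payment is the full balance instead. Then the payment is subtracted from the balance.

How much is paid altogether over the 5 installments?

# | Opening | Interest | Payment | End bal
1 | $6,963.49 | $48.74 | $1,402.44 | $5,609.79
2 | $5,609.79 | $48.74 | $1,414.63 | $4,243.90
3 | $4,243.90 | $48.74 | $1,430.88 | $2,861.76
4 | $2,861.76 | $48.74 | $1,455.25 | $1,455.25
5 | $1,455.25 | $48.74 | $1,503.99 | $0.00
Total paid: $7,207.19

$7,207.19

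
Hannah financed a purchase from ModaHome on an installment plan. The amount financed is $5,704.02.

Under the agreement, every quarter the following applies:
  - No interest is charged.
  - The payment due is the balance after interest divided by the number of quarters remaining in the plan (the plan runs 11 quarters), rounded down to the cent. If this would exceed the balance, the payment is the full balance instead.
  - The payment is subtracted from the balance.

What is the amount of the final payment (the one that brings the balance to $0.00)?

$518.55

# | Opening | Payment | End bal
1 | $5,704.02 | $518.54 | $5,185.48
2 | $5,185.48 | $518.54 | $4,666.94
3 | $4,666.94 | $518.54 | $4,148.40
4 | $4,148.40 | $518.55 | $3,629.85
5 | $3,629.85 | $518.55 | $3,111.30
6 | $3,111.30 | $518.55 | $2,592.75
7 | $2,592.75 | $518.55 | $2,074.20
8 | $2,074.20 | $518.55 | $1,555.65
9 | $1,555.65 | $518.55 | $1,037.10
10 | $1,037.10 | $518.55 | $518.55
11 | $518.55 | $518.55 | $0.00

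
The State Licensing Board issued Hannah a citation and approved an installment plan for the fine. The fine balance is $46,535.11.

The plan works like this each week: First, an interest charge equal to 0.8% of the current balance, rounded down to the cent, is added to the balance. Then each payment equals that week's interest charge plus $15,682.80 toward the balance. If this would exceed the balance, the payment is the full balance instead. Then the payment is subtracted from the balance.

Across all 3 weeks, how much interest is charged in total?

Week 1: $46,535.11 +$372.28 interest = $46,907.39; pay $16,055.08 → $30,852.31
Week 2: $30,852.31 +$246.81 interest = $31,099.12; pay $15,929.61 → $15,169.51
Week 3: $15,169.51 +$121.35 interest = $15,290.86; pay $15,290.86 → $0.00
Total interest: $372.28 + $246.81 + $121.35 = $740.44

$740.44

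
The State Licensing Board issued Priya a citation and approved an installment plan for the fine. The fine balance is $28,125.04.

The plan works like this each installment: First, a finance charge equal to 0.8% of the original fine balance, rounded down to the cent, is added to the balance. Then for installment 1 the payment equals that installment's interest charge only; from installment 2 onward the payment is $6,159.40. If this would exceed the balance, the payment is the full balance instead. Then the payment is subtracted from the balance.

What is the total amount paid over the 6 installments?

$29,475.04

Installment 1: $28,125.04 +$225.00 interest = $28,350.04; pay $225.00 → $28,125.04
Installment 2: $28,125.04 +$225.00 interest = $28,350.04; pay $6,159.40 → $22,190.64
Installment 3: $22,190.64 +$225.00 interest = $22,415.64; pay $6,159.40 → $16,256.24
Installment 4: $16,256.24 +$225.00 interest = $16,481.24; pay $6,159.40 → $10,321.84
Installment 5: $10,321.84 +$225.00 interest = $10,546.84; pay $6,159.40 → $4,387.44
Installment 6: $4,387.44 +$225.00 interest = $4,612.44; pay $4,612.44 → $0.00
Total paid: $29,475.04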